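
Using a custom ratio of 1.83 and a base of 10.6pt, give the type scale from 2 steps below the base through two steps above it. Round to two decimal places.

Step -2: 10.6 ÷ 1.83² = 3.17
Step -1: 10.6 ÷ 1.83 = 5.79
Step 0: 10.6pt
Step 1: 10.6 × 1.83 = 19.40
Step 2: 10.6 × 1.83² = 35.50

3.17pt, 5.79pt, 10.60pt, 19.40pt, 35.50pt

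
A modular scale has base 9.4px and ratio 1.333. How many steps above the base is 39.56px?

5

1.333ⁿ = 39.56 / 9.4 = 4.2085
n = ln(4.2085) / ln(1.333) = 1.4371 / 0.2874 ≈ 5.00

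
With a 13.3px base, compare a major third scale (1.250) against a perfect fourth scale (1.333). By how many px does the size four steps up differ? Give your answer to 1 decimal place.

9.5px

Major third: 13.3 × 1.250⁴ = 32.471px
Perfect fourth: 13.3 × 1.333⁴ = 41.993px
Difference: 41.993 − 32.471 = 9.522px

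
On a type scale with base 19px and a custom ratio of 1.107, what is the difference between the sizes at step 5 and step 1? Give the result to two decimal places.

10.55px

Step 1: 19.0 × 1.107 = 21.0330px
Step 5: 19.0 × 1.107⁵ = 31.5858px
Difference: 31.5858 − 21.0330 = 10.5528px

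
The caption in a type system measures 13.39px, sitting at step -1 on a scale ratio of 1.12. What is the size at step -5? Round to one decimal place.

13.39 ÷ 1.12⁴ = 13.39 ÷ 1.57352 ≈ 8.510

8.5px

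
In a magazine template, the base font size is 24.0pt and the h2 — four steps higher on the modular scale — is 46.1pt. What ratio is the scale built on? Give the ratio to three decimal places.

The ratio satisfies 24.0 × r⁴ = 46.1, so r = (46.1 / 24.0)^(1/4).
r = 1.9208^(1/4) ≈ 1.1773

1.177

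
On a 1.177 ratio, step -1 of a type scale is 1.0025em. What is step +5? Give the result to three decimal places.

2.665em

1.0025 × 1.177⁶ = 1.0025 × 2.65864 ≈ 2.665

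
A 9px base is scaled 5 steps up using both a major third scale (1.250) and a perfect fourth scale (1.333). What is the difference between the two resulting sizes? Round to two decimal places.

Major third: 9.0 × 1.250⁵ = 27.4658px
Perfect fourth: 9.0 × 1.333⁵ = 37.8785px
Difference: 37.8785 − 27.4658 = 10.4127px

10.41px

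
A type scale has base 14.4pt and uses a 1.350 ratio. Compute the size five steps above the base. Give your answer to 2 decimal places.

64.57pt

14.4 × 1.350⁵ = 14.4 × 4.48403 ≈ 64.57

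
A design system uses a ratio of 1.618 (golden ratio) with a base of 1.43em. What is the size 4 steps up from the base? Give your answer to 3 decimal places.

9.801em

A modular type scale is a geometric sequence: sizeₙ = base × rⁿ.
1.43 × 1.618⁴ = 1.43 × 6.85353 ≈ 9.801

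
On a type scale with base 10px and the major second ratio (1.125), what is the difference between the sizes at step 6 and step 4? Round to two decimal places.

Step 4: 10.0 × 1.125⁴ = 16.0181px
Step 6: 10.0 × 1.125⁶ = 20.2729px
Difference: 20.2729 − 16.0181 = 4.2548px

4.25px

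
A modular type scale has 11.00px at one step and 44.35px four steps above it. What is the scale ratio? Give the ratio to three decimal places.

r⁴ = 44.35 / 11.00, so r = (44.35/11.00)^(1/4).
r = 4.0318^(1/4) ≈ 1.4170

1.417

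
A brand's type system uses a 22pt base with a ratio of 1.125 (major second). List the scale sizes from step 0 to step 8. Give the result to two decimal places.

Step 0: 22pt
Step 1: 22.0 × 1.125 = 24.75
Step 2: 22.0 × 1.125² = 27.84
Step 3: 22.0 × 1.125³ = 31.32
Step 4: 22.0 × 1.125⁴ = 35.24
Step 5: 22.0 × 1.125⁵ = 39.64
Step 6: 22.0 × 1.125⁶ = 44.60
Step 7: 22.0 × 1.125⁷ = 50.18
Step 8: 22.0 × 1.125⁸ = 56.45

22.00pt, 24.75pt, 27.84pt, 31.32pt, 35.24pt, 39.64pt, 44.60pt, 50.18pt, 56.45pt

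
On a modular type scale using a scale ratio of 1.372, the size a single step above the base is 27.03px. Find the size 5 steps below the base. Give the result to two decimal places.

4.05px

The gap is -5 − (1) = -6 steps, so the factor is 1.372^-6.
27.03 ÷ 1.372⁶ = 27.03 ÷ 6.66998 ≈ 4.052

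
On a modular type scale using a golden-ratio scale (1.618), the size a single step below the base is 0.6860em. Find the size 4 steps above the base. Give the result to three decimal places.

0.6860 × 1.618⁵ = 0.6860 × 11.08901 ≈ 7.607

7.607em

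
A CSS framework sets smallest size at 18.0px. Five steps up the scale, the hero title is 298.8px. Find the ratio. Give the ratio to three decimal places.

1.754

The ratio satisfies 18.0 × r⁵ = 298.8, so r = (298.8 / 18.0)^(1/5).
r = 16.6000^(1/5) ≈ 1.7540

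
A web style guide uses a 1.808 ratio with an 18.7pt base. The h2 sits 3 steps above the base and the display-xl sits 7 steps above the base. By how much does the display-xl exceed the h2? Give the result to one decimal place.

1070.4pt

Step 3: 18.7 × 1.808³ = 110.519pt
Step 7: 18.7 × 1.808⁷ = 1180.947pt
Difference: 1180.947 − 110.519 = 1070.428pt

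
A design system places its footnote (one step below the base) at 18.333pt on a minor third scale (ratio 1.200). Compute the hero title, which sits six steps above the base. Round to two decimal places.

The gap is 6 − (-1) = 7 steps, so the factor is 1.200^7.
18.333 × 1.200⁷ = 18.333 × 3.58318 ≈ 65.690

65.69pt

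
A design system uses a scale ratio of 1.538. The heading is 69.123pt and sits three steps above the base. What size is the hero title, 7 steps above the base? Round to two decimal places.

386.77pt

69.123 × 1.538⁴ = 69.123 × 5.59533 ≈ 386.766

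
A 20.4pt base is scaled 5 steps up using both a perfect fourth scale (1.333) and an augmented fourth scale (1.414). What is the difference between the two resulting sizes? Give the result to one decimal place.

29.5pt

Perfect fourth: 20.4 × 1.333⁵ = 85.858pt
Augmented fourth: 20.4 × 1.414⁵ = 115.313pt
Difference: 115.313 − 85.858 = 29.455pt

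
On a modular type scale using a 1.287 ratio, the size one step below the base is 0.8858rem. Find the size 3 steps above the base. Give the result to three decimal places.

2.430rem

0.8858 × 1.287⁴ = 0.8858 × 2.74356 ≈ 2.430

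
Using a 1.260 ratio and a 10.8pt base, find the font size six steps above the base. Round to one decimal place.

Every step multiplies by the scale ratio.
10.8 × 1.260⁶ = 10.8 × 4.00150 ≈ 43.22

43.2pt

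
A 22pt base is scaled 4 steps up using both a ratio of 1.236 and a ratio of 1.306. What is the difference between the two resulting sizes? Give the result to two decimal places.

12.66pt

At 1.236: 22.0 × 1.236⁴ = 51.3448pt
At 1.306: 22.0 × 1.306⁴ = 64.0023pt
Difference: 64.0023 − 51.3448 = 12.6575pt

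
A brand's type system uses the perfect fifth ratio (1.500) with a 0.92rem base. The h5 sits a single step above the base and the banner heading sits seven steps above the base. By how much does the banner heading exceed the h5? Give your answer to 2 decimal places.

14.34rem

Step 1: 0.92 × 1.500 = 1.3800rem
Step 7: 0.92 × 1.500⁷ = 15.7191rem
Difference: 15.7191 − 1.3800 = 14.3391rem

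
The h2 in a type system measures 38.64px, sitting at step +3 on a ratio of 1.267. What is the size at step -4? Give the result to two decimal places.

7.37px

Moving from step +3 to step -4 is 7 steps down, so divide by r⁷.
38.64 ÷ 1.267⁷ = 38.64 ÷ 5.24127 ≈ 7.372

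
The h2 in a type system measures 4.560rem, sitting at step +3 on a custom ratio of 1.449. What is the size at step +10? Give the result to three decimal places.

61.157rem

The gap is 10 − (3) = 7 steps, so the factor is 1.449^7.
4.560 × 1.449⁷ = 4.560 × 13.41154 ≈ 61.157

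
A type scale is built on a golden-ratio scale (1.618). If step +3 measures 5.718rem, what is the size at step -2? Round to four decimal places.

0.5156rem

5.718 ÷ 1.618⁵ = 5.718 ÷ 11.08901 ≈ 0.5156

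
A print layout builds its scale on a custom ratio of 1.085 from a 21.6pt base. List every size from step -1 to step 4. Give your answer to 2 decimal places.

19.91pt, 21.60pt, 23.44pt, 25.43pt, 27.59pt, 29.93pt

Step -1: 21.6 ÷ 1.085 = 19.91
Step 0: 21.6pt
Step 1: 21.6 × 1.085 = 23.44
Step 2: 21.6 × 1.085² = 25.43
Step 3: 21.6 × 1.085³ = 27.59
Step 4: 21.6 × 1.085⁴ = 29.93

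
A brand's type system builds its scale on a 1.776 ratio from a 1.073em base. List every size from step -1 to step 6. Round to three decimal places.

0.604em, 1.073em, 1.906em, 3.384em, 6.011em, 10.675em, 18.959em, 33.671em

Step -1: 1.073 ÷ 1.776 = 0.604
Step 0: 1.073em
Step 1: 1.073 × 1.776 = 1.906
Step 2: 1.073 × 1.776² = 3.384
Step 3: 1.073 × 1.776³ = 6.011
Step 4: 1.073 × 1.776⁴ = 10.675
Step 5: 1.073 × 1.776⁵ = 18.959
Step 6: 1.073 × 1.776⁶ = 33.671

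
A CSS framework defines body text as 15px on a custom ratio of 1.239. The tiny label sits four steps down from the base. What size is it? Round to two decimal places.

Each step on a modular scale multiplies by the ratio, so the size n steps from the base is base × ratioⁿ.
15.0 ÷ 1.239⁴ = 15.0 ÷ 2.35660 ≈ 6.37

6.37px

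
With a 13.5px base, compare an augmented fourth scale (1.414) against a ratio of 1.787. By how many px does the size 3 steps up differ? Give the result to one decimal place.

38.9px

Augmented fourth: 13.5 × 1.414³ = 38.166px
At 1.787: 13.5 × 1.787³ = 77.038px
Difference: 77.038 − 38.166 = 38.872px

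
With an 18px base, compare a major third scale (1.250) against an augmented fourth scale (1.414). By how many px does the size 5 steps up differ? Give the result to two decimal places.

46.81px

Major third: 18.0 × 1.250⁵ = 54.9316px
Augmented fourth: 18.0 × 1.414⁵ = 101.7465px
Difference: 101.7465 − 54.9316 = 46.8149px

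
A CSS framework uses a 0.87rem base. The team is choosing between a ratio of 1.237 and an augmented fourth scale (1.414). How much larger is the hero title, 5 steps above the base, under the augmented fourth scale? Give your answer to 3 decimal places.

2.398rem

At 1.237: 0.87 × 1.237⁵ = 2.51981rem
Augmented fourth: 0.87 × 1.414⁵ = 4.91775rem
Difference: 4.91775 − 2.51981 = 2.39794rem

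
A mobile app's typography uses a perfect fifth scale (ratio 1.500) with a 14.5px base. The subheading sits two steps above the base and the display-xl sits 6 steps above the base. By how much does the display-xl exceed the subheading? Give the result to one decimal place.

Step 2: 14.5 × 1.500² = 32.625px
Step 6: 14.5 × 1.500⁶ = 165.164px
Difference: 165.164 − 32.625 = 132.539px

132.5px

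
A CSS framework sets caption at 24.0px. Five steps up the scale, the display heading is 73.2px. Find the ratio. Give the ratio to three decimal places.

1.250

r⁵ = 73.2 / 24.0, so r = (73.2/24.0)^(1/5).
r = 3.0500^(1/5) ≈ 1.2499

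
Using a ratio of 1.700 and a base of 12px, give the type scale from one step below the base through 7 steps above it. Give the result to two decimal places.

7.06px, 12.00px, 20.40px, 34.68px, 58.96px, 100.23px, 170.38px, 289.65px, 492.41px

Step -1: 12.0 ÷ 1.700 = 7.06
Step 0: 12px
Step 1: 12.0 × 1.700 = 20.40
Step 2: 12.0 × 1.700² = 34.68
Step 3: 12.0 × 1.700³ = 58.96
Step 4: 12.0 × 1.700⁴ = 100.23
Step 5: 12.0 × 1.700⁵ = 170.38
Step 6: 12.0 × 1.700⁶ = 289.65
Step 7: 12.0 × 1.700⁷ = 492.41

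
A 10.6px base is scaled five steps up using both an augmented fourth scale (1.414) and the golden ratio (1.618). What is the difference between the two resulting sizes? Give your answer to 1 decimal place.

57.6px

Augmented fourth: 10.6 × 1.414⁵ = 59.917px
Golden ratio: 10.6 × 1.618⁵ = 117.543px
Difference: 117.543 − 59.917 = 57.626px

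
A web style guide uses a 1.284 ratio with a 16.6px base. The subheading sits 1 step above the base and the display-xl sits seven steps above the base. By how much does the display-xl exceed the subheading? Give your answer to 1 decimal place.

Step 1: 16.6 × 1.284 = 21.314px
Step 7: 16.6 × 1.284⁷ = 95.513px
Difference: 95.513 − 21.314 = 74.199px

74.2px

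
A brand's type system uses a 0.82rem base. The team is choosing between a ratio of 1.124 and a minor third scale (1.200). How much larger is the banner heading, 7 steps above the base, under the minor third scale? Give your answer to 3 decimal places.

At 1.124: 0.82 × 1.124⁷ = 1.85857rem
Minor third: 0.82 × 1.200⁷ = 2.93821rem
Difference: 2.93821 − 1.85857 = 1.07964rem

1.080rem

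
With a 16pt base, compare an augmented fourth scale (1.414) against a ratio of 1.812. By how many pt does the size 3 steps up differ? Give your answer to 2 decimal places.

49.96pt

Augmented fourth: 16.0 × 1.414³ = 45.2343pt
At 1.812: 16.0 × 1.812³ = 95.1907pt
Difference: 95.1907 − 45.2343 = 49.9564pt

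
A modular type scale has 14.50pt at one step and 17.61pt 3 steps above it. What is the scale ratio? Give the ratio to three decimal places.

The ratio satisfies 14.50 × r³ = 17.61, so r = (17.61 / 14.50)^(1/3).
r = 1.2145^(1/3) ≈ 1.0669

1.067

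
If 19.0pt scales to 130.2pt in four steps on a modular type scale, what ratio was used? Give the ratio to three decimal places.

The ratio satisfies 19.0 × r⁴ = 130.2, so r = (130.2 / 19.0)^(1/4).
r = 6.8526^(1/4) ≈ 1.6179

1.618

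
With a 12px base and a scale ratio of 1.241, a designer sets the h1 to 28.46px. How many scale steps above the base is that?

4

1.241ⁿ = 28.46 / 12 = 2.3717
n = ln(2.3717) / ln(1.241) = 0.8636 / 0.2159 ≈ 4.00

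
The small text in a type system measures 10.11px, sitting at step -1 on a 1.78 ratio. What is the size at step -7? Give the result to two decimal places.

0.32px

10.11 ÷ 1.78⁶ = 10.11 ÷ 31.80680 ≈ 0.318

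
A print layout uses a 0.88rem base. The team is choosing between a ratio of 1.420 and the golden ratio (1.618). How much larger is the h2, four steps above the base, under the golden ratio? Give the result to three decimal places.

2.453rem

At 1.420: 0.88 × 1.420⁴ = 3.57796rem
Golden ratio: 0.88 × 1.618⁴ = 6.03110rem
Difference: 6.03110 − 3.57796 = 2.45314rem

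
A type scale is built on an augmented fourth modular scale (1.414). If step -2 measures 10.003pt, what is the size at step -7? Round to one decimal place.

1.8pt

10.003 ÷ 1.414⁵ = 10.003 ÷ 5.65258 ≈ 1.770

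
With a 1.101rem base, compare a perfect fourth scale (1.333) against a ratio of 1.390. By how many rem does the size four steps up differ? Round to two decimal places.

0.63rem

Perfect fourth: 1.101 × 1.333⁴ = 3.4762rem
At 1.390: 1.101 × 1.390⁴ = 4.1100rem
Difference: 4.1100 − 3.4762 = 0.6338rem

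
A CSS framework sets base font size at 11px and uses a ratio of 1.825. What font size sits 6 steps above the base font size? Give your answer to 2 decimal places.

406.42px

11.0 × 1.825⁶ = 11.0 × 36.94683 ≈ 406.42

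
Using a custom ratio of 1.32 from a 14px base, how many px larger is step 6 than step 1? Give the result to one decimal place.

55.6px

Step 1: 14.0 × 1.32 = 18.480px
Step 6: 14.0 × 1.32⁶ = 74.058px
Difference: 74.058 − 18.480 = 55.578px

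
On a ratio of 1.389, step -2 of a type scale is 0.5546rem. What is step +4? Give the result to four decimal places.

3.9828rem

0.5546 × 1.389⁶ = 0.5546 × 7.18147 ≈ 3.9828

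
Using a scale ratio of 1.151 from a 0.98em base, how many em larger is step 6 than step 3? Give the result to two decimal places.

Step 3: 0.98 × 1.151³ = 1.4943em
Step 6: 0.98 × 1.151⁶ = 2.2787em
Difference: 2.2787 − 1.4943 = 0.7844em

0.78em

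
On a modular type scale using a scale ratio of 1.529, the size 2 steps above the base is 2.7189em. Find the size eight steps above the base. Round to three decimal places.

2.7189 × 1.529⁶ = 2.7189 × 12.77747 ≈ 34.741

34.741em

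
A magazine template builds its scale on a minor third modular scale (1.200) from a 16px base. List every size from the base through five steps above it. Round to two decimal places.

16.00px, 19.20px, 23.04px, 27.65px, 33.18px, 39.81px

Step 0: 16px
Step 1: 16.0 × 1.200 = 19.20
Step 2: 16.0 × 1.200² = 23.04
Step 3: 16.0 × 1.200³ = 27.65
Step 4: 16.0 × 1.200⁴ = 33.18
Step 5: 16.0 × 1.200⁵ = 39.81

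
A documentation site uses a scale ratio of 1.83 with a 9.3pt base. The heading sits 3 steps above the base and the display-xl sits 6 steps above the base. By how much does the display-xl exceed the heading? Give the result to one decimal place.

292.3pt

Step 3: 9.3 × 1.83³ = 56.995pt
Step 6: 9.3 × 1.83⁶ = 349.293pt
Difference: 349.293 − 56.995 = 292.298pt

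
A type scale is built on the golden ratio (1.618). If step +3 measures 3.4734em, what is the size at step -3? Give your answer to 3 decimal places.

The gap is -3 − (3) = -6 steps, so the factor is 1.618^-6.
3.4734 ÷ 1.618⁶ = 3.4734 ÷ 17.94201 ≈ 0.194

0.194em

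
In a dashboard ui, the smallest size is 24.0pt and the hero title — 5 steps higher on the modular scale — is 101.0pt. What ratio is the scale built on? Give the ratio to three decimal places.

The ratio satisfies 24.0 × r⁵ = 101.0, so r = (101.0 / 24.0)^(1/5).
r = 4.2083^(1/5) ≈ 1.3330

1.333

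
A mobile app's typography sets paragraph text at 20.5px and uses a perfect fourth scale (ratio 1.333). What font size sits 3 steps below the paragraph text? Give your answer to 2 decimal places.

20.5 ÷ 1.333³ = 20.5 ÷ 2.36859 ≈ 8.65

8.65px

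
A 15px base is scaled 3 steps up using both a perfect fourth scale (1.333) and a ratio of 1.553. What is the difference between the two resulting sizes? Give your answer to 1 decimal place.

Perfect fourth: 15.0 × 1.333³ = 35.529px
At 1.553: 15.0 × 1.553³ = 56.183px
Difference: 56.183 − 35.529 = 20.654px

20.7px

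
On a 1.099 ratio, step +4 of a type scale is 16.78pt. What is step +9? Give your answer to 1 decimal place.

26.9pt

Moving from step +4 to step +9 is 5 steps up, so multiply by r⁵.
16.78 × 1.099⁵ = 16.78 × 1.60320 ≈ 26.902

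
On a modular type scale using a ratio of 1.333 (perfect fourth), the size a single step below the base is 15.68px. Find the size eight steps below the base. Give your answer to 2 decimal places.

2.10px

Moving from step -1 to step -8 is 7 steps down, so divide by r⁷.
15.68 ÷ 1.333⁷ = 15.68 ÷ 7.47844 ≈ 2.097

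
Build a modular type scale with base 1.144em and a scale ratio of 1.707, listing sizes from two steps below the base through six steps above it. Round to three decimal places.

Step -2: 1.144 ÷ 1.707² = 0.393
Step -1: 1.144 ÷ 1.707 = 0.670
Step 0: 1.144em
Step 1: 1.144 × 1.707 = 1.953
Step 2: 1.144 × 1.707² = 3.333
Step 3: 1.144 × 1.707³ = 5.690
Step 4: 1.144 × 1.707⁴ = 9.713
Step 5: 1.144 × 1.707⁵ = 16.580
Step 6: 1.144 × 1.707⁶ = 28.303

0.393em, 0.670em, 1.144em, 1.953em, 3.333em, 5.690em, 9.713em, 16.580em, 28.303em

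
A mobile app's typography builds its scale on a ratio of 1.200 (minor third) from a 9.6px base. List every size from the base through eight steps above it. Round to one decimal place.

Step 0: 9.6px
Step 1: 9.6 × 1.200 = 11.5
Step 2: 9.6 × 1.200² = 13.8
Step 3: 9.6 × 1.200³ = 16.6
Step 4: 9.6 × 1.200⁴ = 19.9
Step 5: 9.6 × 1.200⁵ = 23.9
Step 6: 9.6 × 1.200⁶ = 28.7
Step 7: 9.6 × 1.200⁷ = 34.4
Step 8: 9.6 × 1.200⁸ = 41.3

9.6px, 11.5px, 13.8px, 16.6px, 19.9px, 23.9px, 28.7px, 34.4px, 41.3px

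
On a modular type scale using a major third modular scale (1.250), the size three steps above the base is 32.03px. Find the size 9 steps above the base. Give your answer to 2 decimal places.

122.18px

32.03 × 1.250⁶ = 32.03 × 3.81470 ≈ 122.185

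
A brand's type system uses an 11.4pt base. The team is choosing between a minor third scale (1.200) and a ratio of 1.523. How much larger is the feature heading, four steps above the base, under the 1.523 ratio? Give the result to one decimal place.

Minor third: 11.4 × 1.200⁴ = 23.639pt
At 1.523: 11.4 × 1.523⁴ = 61.334pt
Difference: 61.334 − 23.639 = 37.695pt

37.7pt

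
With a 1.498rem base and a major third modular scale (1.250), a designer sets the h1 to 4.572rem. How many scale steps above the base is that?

1.250ⁿ = 4.572 / 1.498 = 3.0521
n = ln(3.0521) / ln(1.250) = 1.1158 / 0.2231 ≈ 5.00

5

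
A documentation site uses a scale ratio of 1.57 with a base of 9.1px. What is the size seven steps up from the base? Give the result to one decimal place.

214.0px

9.1 × 1.57⁷ = 9.1 × 23.51243 ≈ 213.96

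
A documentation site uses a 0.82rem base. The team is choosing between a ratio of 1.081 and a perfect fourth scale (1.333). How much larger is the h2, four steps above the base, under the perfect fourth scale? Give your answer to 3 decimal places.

1.469rem

At 1.081: 0.82 × 1.081⁴ = 1.11974rem
Perfect fourth: 0.82 × 1.333⁴ = 2.58901rem
Difference: 2.58901 − 1.11974 = 1.46927rem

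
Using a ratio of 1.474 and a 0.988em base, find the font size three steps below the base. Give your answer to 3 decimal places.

Every step multiplies by the scale ratio.
0.988 ÷ 1.474³ = 0.988 ÷ 3.20252 ≈ 0.309

0.309em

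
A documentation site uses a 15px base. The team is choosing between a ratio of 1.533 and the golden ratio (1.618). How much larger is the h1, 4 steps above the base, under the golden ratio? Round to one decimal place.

20.0px

At 1.533: 15.0 × 1.533⁴ = 82.844px
Golden ratio: 15.0 × 1.618⁴ = 102.803px
Difference: 102.803 − 82.844 = 19.959px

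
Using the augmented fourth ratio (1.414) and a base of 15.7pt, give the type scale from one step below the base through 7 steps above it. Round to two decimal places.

Step -1: 15.7 ÷ 1.414 = 11.10
Step 0: 15.7pt
Step 1: 15.7 × 1.414 = 22.20
Step 2: 15.7 × 1.414² = 31.39
Step 3: 15.7 × 1.414³ = 44.39
Step 4: 15.7 × 1.414⁴ = 62.76
Step 5: 15.7 × 1.414⁵ = 88.75
Step 6: 15.7 × 1.414⁶ = 125.49
Step 7: 15.7 × 1.414⁷ = 177.44

11.10pt, 15.70pt, 22.20pt, 31.39pt, 44.39pt, 62.76pt, 88.75pt, 125.49pt, 177.44pt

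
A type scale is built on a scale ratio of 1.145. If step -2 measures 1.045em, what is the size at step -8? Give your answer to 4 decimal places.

1.045 ÷ 1.145⁶ = 1.045 ÷ 2.25337 ≈ 0.4637

0.4637em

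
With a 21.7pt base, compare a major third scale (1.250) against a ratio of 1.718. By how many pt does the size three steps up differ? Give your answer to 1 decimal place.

67.7pt

Major third: 21.7 × 1.250³ = 42.383pt
At 1.718: 21.7 × 1.718³ = 110.035pt
Difference: 110.035 − 42.383 = 67.652pt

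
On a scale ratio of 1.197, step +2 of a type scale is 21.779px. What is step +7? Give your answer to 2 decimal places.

The gap is 7 − (2) = 5 steps, so the factor is 1.197^5.
21.779 × 1.197⁵ = 21.779 × 2.45737 ≈ 53.519

53.52px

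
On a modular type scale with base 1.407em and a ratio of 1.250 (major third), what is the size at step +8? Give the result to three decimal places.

A modular type scale is a geometric sequence: sizeₙ = base × rⁿ.
1.407 × 1.250⁸ = 1.407 × 5.96046 ≈ 8.386

8.386em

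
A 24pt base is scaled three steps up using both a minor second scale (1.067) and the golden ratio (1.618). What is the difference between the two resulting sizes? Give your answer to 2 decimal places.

72.50pt

Minor second: 24.0 × 1.067³ = 29.1544pt
Golden ratio: 24.0 × 1.618³ = 101.6592pt
Difference: 101.6592 − 29.1544 = 72.5048pt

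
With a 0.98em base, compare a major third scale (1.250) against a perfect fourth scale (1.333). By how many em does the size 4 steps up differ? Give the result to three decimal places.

0.702em

Major third: 0.98 × 1.250⁴ = 2.39258em
Perfect fourth: 0.98 × 1.333⁴ = 3.09419em
Difference: 3.09419 − 2.39258 = 0.70161em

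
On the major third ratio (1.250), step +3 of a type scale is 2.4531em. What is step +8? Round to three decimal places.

2.4531 × 1.250⁵ = 2.4531 × 3.05176 ≈ 7.486

7.486em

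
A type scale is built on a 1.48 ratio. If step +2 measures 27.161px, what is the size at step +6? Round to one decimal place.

130.3px

Moving from step +2 to step +6 is 4 steps up, so multiply by r⁴.
27.161 × 1.48⁴ = 27.161 × 4.79785 ≈ 130.314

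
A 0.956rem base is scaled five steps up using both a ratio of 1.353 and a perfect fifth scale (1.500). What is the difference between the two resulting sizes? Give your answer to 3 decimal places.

2.925rem

At 1.353: 0.956 × 1.353⁵ = 4.33458rem
Perfect fifth: 0.956 × 1.500⁵ = 7.25962rem
Difference: 7.25962 − 4.33458 = 2.92504rem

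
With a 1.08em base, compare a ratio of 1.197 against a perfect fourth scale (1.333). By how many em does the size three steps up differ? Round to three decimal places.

At 1.197: 1.08 × 1.197³ = 1.85228em
Perfect fourth: 1.08 × 1.333³ = 2.55808em
Difference: 2.55808 − 1.85228 = 0.70580em

0.706em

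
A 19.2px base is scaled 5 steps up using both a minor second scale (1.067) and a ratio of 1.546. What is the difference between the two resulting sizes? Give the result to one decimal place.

143.0px

Minor second: 19.2 × 1.067⁵ = 26.554px
At 1.546: 19.2 × 1.546⁵ = 169.570px
Difference: 169.570 − 26.554 = 143.016px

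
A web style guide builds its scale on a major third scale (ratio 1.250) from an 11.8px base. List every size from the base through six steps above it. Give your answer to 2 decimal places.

Step 0: 11.8px
Step 1: 11.8 × 1.250 = 14.75
Step 2: 11.8 × 1.250² = 18.44
Step 3: 11.8 × 1.250³ = 23.05
Step 4: 11.8 × 1.250⁴ = 28.81
Step 5: 11.8 × 1.250⁵ = 36.01
Step 6: 11.8 × 1.250⁶ = 45.01

11.80px, 14.75px, 18.44px, 23.05px, 28.81px, 36.01px, 45.01px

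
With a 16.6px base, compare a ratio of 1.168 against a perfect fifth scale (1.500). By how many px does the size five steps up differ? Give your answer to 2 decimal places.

At 1.168: 16.6 × 1.168⁵ = 36.0846px
Perfect fifth: 16.6 × 1.500⁵ = 126.0563px
Difference: 126.0563 − 36.0846 = 89.9717px

89.97px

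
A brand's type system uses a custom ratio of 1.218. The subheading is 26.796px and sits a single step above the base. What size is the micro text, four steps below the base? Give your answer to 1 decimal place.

10.0px

Moving from step +1 to step -4 is 5 steps down, so divide by r⁵.
26.796 ÷ 1.218⁵ = 26.796 ÷ 2.68063 ≈ 9.996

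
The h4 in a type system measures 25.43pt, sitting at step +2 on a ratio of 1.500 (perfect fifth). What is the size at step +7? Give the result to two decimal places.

193.11pt

The gap is 7 − (2) = 5 steps, so the factor is 1.500^5.
25.43 × 1.500⁵ = 25.43 × 7.59375 ≈ 193.109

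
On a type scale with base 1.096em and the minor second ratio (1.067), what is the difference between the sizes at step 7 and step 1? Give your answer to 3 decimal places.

0.556em

Step 1: 1.096 × 1.067 = 1.16943em
Step 7: 1.096 × 1.067⁷ = 1.72568em
Difference: 1.72568 − 1.16943 = 0.55625em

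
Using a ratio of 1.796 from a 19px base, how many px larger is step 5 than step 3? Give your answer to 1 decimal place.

Step 3: 19.0 × 1.796³ = 110.071px
Step 5: 19.0 × 1.796⁵ = 355.047px
Difference: 355.047 − 110.071 = 244.976px

245.0px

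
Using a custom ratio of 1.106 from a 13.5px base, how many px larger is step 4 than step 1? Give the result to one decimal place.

5.3px

Step 1: 13.5 × 1.106 = 14.931px
Step 4: 13.5 × 1.106⁴ = 20.200px
Difference: 20.200 − 14.931 = 5.269px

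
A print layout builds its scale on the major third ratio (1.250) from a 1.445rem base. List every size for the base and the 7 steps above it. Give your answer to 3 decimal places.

1.445rem, 1.806rem, 2.258rem, 2.822rem, 3.528rem, 4.410rem, 5.512rem, 6.890rem

Step 0: 1.445rem
Step 1: 1.445 × 1.250 = 1.806
Step 2: 1.445 × 1.250² = 2.258
Step 3: 1.445 × 1.250³ = 2.822
Step 4: 1.445 × 1.250⁴ = 3.528
Step 5: 1.445 × 1.250⁵ = 4.410
Step 6: 1.445 × 1.250⁶ = 5.512
Step 7: 1.445 × 1.250⁷ = 6.890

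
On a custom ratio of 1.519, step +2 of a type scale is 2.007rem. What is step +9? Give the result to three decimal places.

2.007 × 1.519⁷ = 2.007 × 18.65969 ≈ 37.450

37.450rem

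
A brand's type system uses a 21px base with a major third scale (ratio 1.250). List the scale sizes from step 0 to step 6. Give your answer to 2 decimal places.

21.00px, 26.25px, 32.81px, 41.02px, 51.27px, 64.09px, 80.11px

Step 0: 21px
Step 1: 21.0 × 1.250 = 26.25
Step 2: 21.0 × 1.250² = 32.81
Step 3: 21.0 × 1.250³ = 41.02
Step 4: 21.0 × 1.250⁴ = 51.27
Step 5: 21.0 × 1.250⁵ = 64.09
Step 6: 21.0 × 1.250⁶ = 80.11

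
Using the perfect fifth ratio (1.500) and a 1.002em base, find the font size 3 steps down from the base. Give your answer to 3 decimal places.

1.002 ÷ 1.500³ = 1.002 ÷ 3.37500 ≈ 0.297

0.297em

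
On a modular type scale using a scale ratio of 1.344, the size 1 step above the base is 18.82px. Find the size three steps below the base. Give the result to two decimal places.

18.82 ÷ 1.344⁴ = 18.82 ÷ 3.26285 ≈ 5.768

5.77px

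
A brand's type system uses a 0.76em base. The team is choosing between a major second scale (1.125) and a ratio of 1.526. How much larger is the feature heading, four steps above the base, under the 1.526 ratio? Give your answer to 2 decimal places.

Major second: 0.76 × 1.125⁴ = 1.2174em
At 1.526: 0.76 × 1.526⁴ = 4.1213em
Difference: 4.1213 − 1.2174 = 2.9039em

2.90em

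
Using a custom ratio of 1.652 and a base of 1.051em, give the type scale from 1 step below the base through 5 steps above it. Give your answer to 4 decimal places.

0.6362em, 1.0510em, 1.7363em, 2.8683em, 4.7384em, 7.8279em, 12.9316em

Step -1: 1.051 ÷ 1.652 = 0.6362
Step 0: 1.051em
Step 1: 1.051 × 1.652 = 1.7363
Step 2: 1.051 × 1.652² = 2.8683
Step 3: 1.051 × 1.652³ = 4.7384
Step 4: 1.051 × 1.652⁴ = 7.8279
Step 5: 1.051 × 1.652⁵ = 12.9316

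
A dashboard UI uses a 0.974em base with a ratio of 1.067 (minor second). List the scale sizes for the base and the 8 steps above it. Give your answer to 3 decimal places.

Step 0: 0.974em
Step 1: 0.974 × 1.067 = 1.039
Step 2: 0.974 × 1.067² = 1.109
Step 3: 0.974 × 1.067³ = 1.183
Step 4: 0.974 × 1.067⁴ = 1.262
Step 5: 0.974 × 1.067⁵ = 1.347
Step 6: 0.974 × 1.067⁶ = 1.437
Step 7: 0.974 × 1.067⁷ = 1.534
Step 8: 0.974 × 1.067⁸ = 1.636

0.974em, 1.039em, 1.109em, 1.183em, 1.262em, 1.347em, 1.437em, 1.534em, 1.636em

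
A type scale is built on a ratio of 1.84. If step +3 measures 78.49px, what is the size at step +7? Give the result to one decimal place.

899.7px

Moving from step +3 to step +7 is 4 steps up, so multiply by r⁴.
78.49 × 1.84⁴ = 78.49 × 11.46229 ≈ 899.675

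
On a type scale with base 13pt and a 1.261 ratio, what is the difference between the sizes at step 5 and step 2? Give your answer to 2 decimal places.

20.78pt

Step 2: 13.0 × 1.261² = 20.6716pt
Step 5: 13.0 × 1.261⁵ = 41.4495pt
Difference: 41.4495 − 20.6716 = 20.7779pt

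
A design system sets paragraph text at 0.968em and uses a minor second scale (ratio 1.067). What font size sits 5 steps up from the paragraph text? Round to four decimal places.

1.3387em

0.968 × 1.067⁵ = 0.968 × 1.38300 ≈ 1.3387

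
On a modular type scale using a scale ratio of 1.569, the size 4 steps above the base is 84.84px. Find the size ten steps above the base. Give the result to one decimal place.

1265.7px

84.84 × 1.569⁶ = 84.84 × 14.91893 ≈ 1265.722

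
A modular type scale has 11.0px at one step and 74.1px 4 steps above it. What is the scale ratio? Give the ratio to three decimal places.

The ratio satisfies 11.0 × r⁴ = 74.1, so r = (74.1 / 11.0)^(1/4).
r = 6.7364^(1/4) ≈ 1.6110

1.611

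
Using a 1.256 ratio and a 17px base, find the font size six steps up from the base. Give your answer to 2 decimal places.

66.74px

17.0 × 1.256⁶ = 17.0 × 3.92589 ≈ 66.74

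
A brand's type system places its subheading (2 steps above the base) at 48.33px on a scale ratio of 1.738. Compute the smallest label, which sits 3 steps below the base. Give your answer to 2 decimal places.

Moving from step +2 to step -3 is 5 steps down, so divide by r⁵.
48.33 ÷ 1.738⁵ = 48.33 ÷ 15.85802 ≈ 3.048

3.05px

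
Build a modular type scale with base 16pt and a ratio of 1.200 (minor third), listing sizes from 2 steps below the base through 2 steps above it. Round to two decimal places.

11.11pt, 13.33pt, 16.00pt, 19.20pt, 23.04pt

Step -2: 16.0 ÷ 1.200² = 11.11
Step -1: 16.0 ÷ 1.200 = 13.33
Step 0: 16pt
Step 1: 16.0 × 1.200 = 19.20
Step 2: 16.0 × 1.200² = 23.04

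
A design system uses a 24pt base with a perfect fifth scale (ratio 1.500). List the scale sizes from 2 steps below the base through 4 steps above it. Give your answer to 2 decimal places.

10.67pt, 16.00pt, 24.00pt, 36.00pt, 54.00pt, 81.00pt, 121.50pt

Step -2: 24.0 ÷ 1.500² = 10.67
Step -1: 24.0 ÷ 1.500 = 16.00
Step 0: 24pt
Step 1: 24.0 × 1.500 = 36.00
Step 2: 24.0 × 1.500² = 54.00
Step 3: 24.0 × 1.500³ = 81.00
Step 4: 24.0 × 1.500⁴ = 121.50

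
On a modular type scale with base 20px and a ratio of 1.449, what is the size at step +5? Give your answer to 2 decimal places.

Every step multiplies by the scale ratio.
20.0 × 1.449⁵ = 20.0 × 6.38766 ≈ 127.75

127.75px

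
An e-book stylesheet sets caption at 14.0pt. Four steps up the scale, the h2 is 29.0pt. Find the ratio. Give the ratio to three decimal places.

r⁴ = 29.0 / 14.0, so r = (29.0/14.0)^(1/4).
r = 2.0714^(1/4) ≈ 1.1997

1.200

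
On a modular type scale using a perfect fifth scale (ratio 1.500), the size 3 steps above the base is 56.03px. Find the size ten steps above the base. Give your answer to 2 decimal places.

The gap is 10 − (3) = 7 steps, so the factor is 1.500^7.
56.03 × 1.500⁷ = 56.03 × 17.08594 ≈ 957.325

957.33px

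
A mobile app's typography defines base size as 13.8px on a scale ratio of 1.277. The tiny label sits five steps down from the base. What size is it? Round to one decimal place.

Every step multiplies by the scale ratio.
13.8 ÷ 1.277⁵ = 13.8 ÷ 3.39590 ≈ 4.06

4.1px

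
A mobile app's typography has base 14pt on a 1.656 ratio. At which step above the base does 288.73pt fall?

1.656ⁿ = 288.73 / 14 = 20.6236
n = ln(20.6236) / ln(1.656) = 3.0264 / 0.5044 ≈ 6.00

6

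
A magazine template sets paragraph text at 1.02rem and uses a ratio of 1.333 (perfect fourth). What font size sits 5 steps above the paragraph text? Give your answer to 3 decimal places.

4.293rem

Every step multiplies by the scale ratio.
1.02 × 1.333⁵ = 1.02 × 4.20873 ≈ 4.293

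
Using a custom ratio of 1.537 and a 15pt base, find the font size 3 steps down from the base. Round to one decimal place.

15.0 ÷ 1.537³ = 15.0 ÷ 3.63096 ≈ 4.13

4.1pt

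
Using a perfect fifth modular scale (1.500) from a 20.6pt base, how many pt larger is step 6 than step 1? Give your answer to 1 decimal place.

Step 1: 20.6 × 1.500 = 30.900pt
Step 6: 20.6 × 1.500⁶ = 234.647pt
Difference: 234.647 − 30.900 = 203.747pt

203.7pt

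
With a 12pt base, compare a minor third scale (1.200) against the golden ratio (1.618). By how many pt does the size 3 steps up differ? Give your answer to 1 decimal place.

Minor third: 12.0 × 1.200³ = 20.736pt
Golden ratio: 12.0 × 1.618³ = 50.830pt
Difference: 50.830 − 20.736 = 30.094pt

30.1pt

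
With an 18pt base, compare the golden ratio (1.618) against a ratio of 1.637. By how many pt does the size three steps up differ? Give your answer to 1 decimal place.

2.7pt

Golden ratio: 18.0 × 1.618³ = 76.244pt
At 1.637: 18.0 × 1.637³ = 78.962pt
Difference: 78.962 − 76.244 = 2.718pt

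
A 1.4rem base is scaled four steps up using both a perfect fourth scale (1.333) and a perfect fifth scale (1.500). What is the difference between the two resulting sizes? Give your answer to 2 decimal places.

2.67rem

Perfect fourth: 1.4 × 1.333⁴ = 4.4203rem
Perfect fifth: 1.4 × 1.500⁴ = 7.0875rem
Difference: 7.0875 − 4.4203 = 2.6672rem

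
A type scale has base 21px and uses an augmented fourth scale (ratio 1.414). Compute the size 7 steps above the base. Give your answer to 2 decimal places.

237.34px

A modular type scale is a geometric sequence: sizeₙ = base × rⁿ.
21.0 × 1.414⁷ = 21.0 × 11.30175 ≈ 237.34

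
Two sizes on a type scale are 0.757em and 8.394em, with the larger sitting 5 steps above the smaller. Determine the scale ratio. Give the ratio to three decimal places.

1.618

The ratio satisfies 0.757 × r⁵ = 8.394, so r = (8.394 / 0.757)^(1/5).
r = 11.0885^(1/5) ≈ 1.6180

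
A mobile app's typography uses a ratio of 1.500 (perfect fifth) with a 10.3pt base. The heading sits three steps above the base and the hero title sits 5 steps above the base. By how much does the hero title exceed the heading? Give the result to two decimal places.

Step 3: 10.3 × 1.500³ = 34.7625pt
Step 5: 10.3 × 1.500⁵ = 78.2156pt
Difference: 78.2156 − 34.7625 = 43.4531pt

43.45pt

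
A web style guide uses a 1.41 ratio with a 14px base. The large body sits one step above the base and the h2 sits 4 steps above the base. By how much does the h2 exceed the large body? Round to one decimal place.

35.6px

Step 1: 14.0 × 1.41 = 19.740px
Step 4: 14.0 × 1.41⁴ = 55.336px
Difference: 55.336 − 19.740 = 35.596px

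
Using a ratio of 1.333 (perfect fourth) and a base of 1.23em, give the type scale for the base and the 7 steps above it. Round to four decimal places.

1.2300em, 1.6396em, 2.1856em, 2.9134em, 3.8835em, 5.1767em, 6.9006em, 9.1985em

Step 0: 1.23em
Step 1: 1.23 × 1.333 = 1.6396
Step 2: 1.23 × 1.333² = 2.1856
Step 3: 1.23 × 1.333³ = 2.9134
Step 4: 1.23 × 1.333⁴ = 3.8835
Step 5: 1.23 × 1.333⁵ = 5.1767
Step 6: 1.23 × 1.333⁶ = 6.9006
Step 7: 1.23 × 1.333⁷ = 9.1985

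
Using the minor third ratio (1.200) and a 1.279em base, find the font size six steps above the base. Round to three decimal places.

Every step multiplies by the scale ratio.
1.279 × 1.200⁶ = 1.279 × 2.98598 ≈ 3.819

3.819em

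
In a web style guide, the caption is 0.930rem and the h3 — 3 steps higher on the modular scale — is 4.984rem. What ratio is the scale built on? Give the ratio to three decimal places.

1.750

The ratio satisfies 0.930 × r³ = 4.984, so r = (4.984 / 0.930)^(1/3).
r = 5.3591^(1/3) ≈ 1.7500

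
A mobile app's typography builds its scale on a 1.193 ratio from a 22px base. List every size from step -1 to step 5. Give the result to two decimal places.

Step -1: 22.0 ÷ 1.193 = 18.44
Step 0: 22px
Step 1: 22.0 × 1.193 = 26.25
Step 2: 22.0 × 1.193² = 31.31
Step 3: 22.0 × 1.193³ = 37.35
Step 4: 22.0 × 1.193⁴ = 44.56
Step 5: 22.0 × 1.193⁵ = 53.16

18.44px, 22.00px, 26.25px, 31.31px, 37.35px, 44.56px, 53.16px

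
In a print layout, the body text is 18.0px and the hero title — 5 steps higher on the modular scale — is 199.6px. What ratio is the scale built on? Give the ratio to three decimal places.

1.618

The ratio satisfies 18.0 × r⁵ = 199.6, so r = (199.6 / 18.0)^(1/5).
r = 11.0889^(1/5) ≈ 1.6180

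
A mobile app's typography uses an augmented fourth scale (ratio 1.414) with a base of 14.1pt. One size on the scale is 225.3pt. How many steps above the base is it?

8

1.414ⁿ = 225.3 / 14.1 = 15.9787
n = ln(15.9787) / ln(1.414) = 2.7713 / 0.3464 ≈ 8.00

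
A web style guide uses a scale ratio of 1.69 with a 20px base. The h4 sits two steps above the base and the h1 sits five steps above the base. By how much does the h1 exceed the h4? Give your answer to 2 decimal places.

Step 2: 20.0 × 1.69² = 57.1220px
Step 5: 20.0 × 1.69⁵ = 275.7170px
Difference: 275.7170 − 57.1220 = 218.5950px

218.59px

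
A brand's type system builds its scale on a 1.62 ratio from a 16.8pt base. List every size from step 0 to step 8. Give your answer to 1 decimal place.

16.8pt, 27.2pt, 44.1pt, 71.4pt, 115.7pt, 187.4pt, 303.7pt, 491.9pt, 796.9pt

Step 0: 16.8pt
Step 1: 16.8 × 1.62 = 27.2
Step 2: 16.8 × 1.62² = 44.1
Step 3: 16.8 × 1.62³ = 71.4
Step 4: 16.8 × 1.62⁴ = 115.7
Step 5: 16.8 × 1.62⁵ = 187.4
Step 6: 16.8 × 1.62⁶ = 303.7
Step 7: 16.8 × 1.62⁷ = 491.9
Step 8: 16.8 × 1.62⁸ = 796.9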